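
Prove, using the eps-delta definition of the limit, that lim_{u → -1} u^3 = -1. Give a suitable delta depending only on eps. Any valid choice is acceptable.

delta = min(1, eps/7)

Let eps > 0 be given. We seek delta > 0 with 0 < |u + 1| < delta ⇒ |u^3 + 1| < eps.
Factor: u^3 + 1 = (u + 1)(u^2 - u + 1), so |u^3 + 1| = |u + 1|·|u^2 - u + 1|.
Restrict delta ≤ 1. Then |u + 1| < 1 gives |u| < 2, so by the triangle inequality |u^2 - u + 1| ≤ 2^2 + 2 + 1 = 7.
Hence |u^3 + 1| ≤ 7|u + 1|, which is < eps once |u + 1| < eps/7.
Take delta = min(1, eps/7). If 0 < |u + 1| < delta then both bounds hold and |u^3 + 1| ≤ 7|u + 1| < 7·(eps/7) = eps.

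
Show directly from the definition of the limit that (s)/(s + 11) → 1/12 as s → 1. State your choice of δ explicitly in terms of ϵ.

Let ϵ > 0. We want δ > 0 with 0 < |s − 1| < δ ⇒ |(s)/(s + 11) − (1/12)| < ϵ.
Combining over a common denominator, (s)/(s + 11) − (1/12) = [(s)·12 − 1·(s + 11)] / [12·(s + 11)] = 11(s − 1) / (12(s + 11)).
So |(s)/(s + 11) − (1/12)| = 11|s − 1| / (12·|s + 11|).
Restrict δ ≤ 6. Then |s − 1| < 6 gives |s + 11| = |(s − 1) + 12| ≥ 12 − 6 = 6.
Hence |(s)/(s + 11) − (1/12)| < 11|s − 1|/(12·6) = (11/72)|s − 1|, which is < ϵ once |s − 1| < (72/11)ϵ.
Take δ = min(6, (72/11)ϵ). Then 0 < |s − 1| < δ forces both bounds, so |(s)/(s + 11) − (1/12)| < ϵ.

δ = min(6, (72/11)ϵ)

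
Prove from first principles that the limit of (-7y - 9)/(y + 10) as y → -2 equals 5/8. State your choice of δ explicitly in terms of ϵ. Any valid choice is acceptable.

Fix ϵ > 0. We want δ > 0 with 0 < |y + 2| < δ ⇒ |(-7y - 9)/(y + 10) − (5/8)| < ϵ.
Combining over a common denominator, (-7y - 9)/(y + 10) − (5/8) = [(-7y - 9)·8 − 5·(y + 10)] / [8·(y + 10)] = -61(y + 2) / (8(y + 10)).
So |(-7y - 9)/(y + 10) − (5/8)| = 61|y + 2| / (8·|y + 10|).
Require δ ≤ 4, so |y + 10| ≥ |8| − |y + 2| > 8 − 4 = 4.
Hence |(-7y - 9)/(y + 10) − (5/8)| < 61|y + 2|/(8·4) = (61/32)|y + 2|, which is < ϵ once |y + 2| < (32/61)ϵ.
Take δ = min(4, (32/61)ϵ). Then 0 < |y + 2| < δ forces both bounds, so |(-7y - 9)/(y + 10) − (5/8)| < ϵ.

δ = min(4, (32/61)ϵ)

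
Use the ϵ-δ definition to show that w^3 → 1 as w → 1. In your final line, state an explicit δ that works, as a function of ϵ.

Let ϵ > 0. We seek δ > 0 with 0 < |w − 1| < δ ⇒ |w^3 − 1| < ϵ.
Factor: w^3 − 1 = (w − 1)(w^2 + w + 1), so |w^3 − 1| = |w − 1|·|w^2 + w + 1|.
Impose δ ≤ 2 so that |w| < 3; then |w^2 + w + 1| ≤ 13.
Hence |w^3 − 1| ≤ 13|w − 1|, which is < ϵ once |w − 1| < ϵ/13.
Take δ = min(2, ϵ/13). If 0 < |w − 1| < δ then both bounds hold and |w^3 − 1| ≤ 13|w − 1| < 13·(ϵ/13) = ϵ.

δ = min(2, ϵ/13)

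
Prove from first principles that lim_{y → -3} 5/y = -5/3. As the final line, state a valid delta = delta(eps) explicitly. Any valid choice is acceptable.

delta = min(3/2, (9/10)eps)

Let eps > 0. We seek delta > 0 such that 0 < |y + 3| < delta implies |5/y + 5/3| < eps.
|5/y + 5/3| = 5·|-3 − y|/(3·|y|) = 5|y + 3|/(3|y|).
Restrict delta ≤ 3/2. Then |y + 3| < 3/2 gives |y| > 3/2, so 3|y| > 9/2.
Then |5/y + 5/3| < 5|y + 3|/(9/2), which is < eps when |y + 3| < (9/10)eps.
Take delta = min(3/2, (9/10)eps). Then 0 < |y + 3| < delta gives both |y + 3| < 3/2 and |y + 3| < (9/10)eps, so |5/y + 5/3| < eps.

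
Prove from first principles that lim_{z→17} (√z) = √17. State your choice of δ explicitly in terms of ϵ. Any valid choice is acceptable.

δ = min(17, √17·ϵ)

Suppose ϵ > 0. We want δ > 0 such that 0 < |z − 17| < δ implies |√z − √17| < ϵ.
Rationalise: √z − √17 = (z − 17)/(√z + √17), so |√z − √17| = |z − 17|/(√z + √17).
Restrict δ ≤ 17 so that |z − 17| < 17 forces z > 0, and then √z + √17 > √17.
Hence |√z − √17| < |z − 17|/√17, which is < ϵ once |z − 17| < √17·ϵ.
Take δ = min(17, √17·ϵ). If 0 < |z − 17| < δ then z > 0 and |√z − √17| < |z − 17|/√17 < ϵ.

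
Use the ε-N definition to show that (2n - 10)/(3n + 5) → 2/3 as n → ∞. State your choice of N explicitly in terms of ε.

N = (40/9)/ε

Suppose ε > 0. For n ≥ 1, |(2n - 10)/(3n + 5) − (2/3)| = |-40|/(3(3n + 5)) = 40/(3(3n + 5)).
Since 3n + 5 ≥ 3n for n ≥ 1, this is ≤ 40/(3·3n) = (40/9)/n.
So |(2n - 10)/(3n + 5) − (2/3)| < ε whenever n > (40/9)/ε.
Take N = (40/9)/ε. If n > N then |(2n - 10)/(3n + 5) − (2/3)| ≤ (40/9)/n < ε.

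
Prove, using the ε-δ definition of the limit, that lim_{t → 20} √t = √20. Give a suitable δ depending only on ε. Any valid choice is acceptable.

Fix ε > 0. We want δ > 0 such that 0 < |t − 20| < δ implies |√t − √20| < ε.
Multiplying by the conjugate, |√t − √20| = |t − 20|/(√t + √20).
Restrict δ ≤ 20 so that |t − 20| < 20 forces t > 0, and then √t + √20 > √20.
Hence |√t − √20| < |t − 20|/√20, which is < ε once |t − 20| < √20·ε.
Take δ = min(20, √20·ε). If 0 < |t − 20| < δ then t > 0 and |√t − √20| < |t − 20|/√20 < ε.

δ = min(20, √20·ε)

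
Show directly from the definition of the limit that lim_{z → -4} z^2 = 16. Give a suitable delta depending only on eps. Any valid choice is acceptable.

Let eps > 0. We seek delta > 0 with 0 < |z + 4| < delta ⇒ |z^2 − 16| < eps.
Factor: z^2 − 16 = (z + 4)(z - 4), so |z^2 − 16| = |z + 4|·|z - 4|.
Restrict delta ≤ 2. Then |z + 4| < 2 gives |z| < 6, so by the triangle inequality |z - 4| ≤ 6 + 4 = 10.
Hence |z^2 − 16| ≤ 10|z + 4|, which is < eps once |z + 4| < eps/10.
Take delta = min(2, eps/10). If 0 < |z + 4| < delta then both bounds hold and |z^2 − 16| ≤ 10|z + 4| < 10·(eps/10) = eps.

delta = min(2, eps/10)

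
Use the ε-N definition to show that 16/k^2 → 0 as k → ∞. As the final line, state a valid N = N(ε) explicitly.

Suppose ε > 0. For k ≥ 1, |16/k^2 − 0| = 16/k^2.
16/k^2 < ε ⇔ k^2 > 16/ε ⇔ k > (16/ε)^{1/2}.
Take N = (16/ε)^{1/2}. Then k > N implies 16/k^2 < ε.

N = (16/ε)^{1/2}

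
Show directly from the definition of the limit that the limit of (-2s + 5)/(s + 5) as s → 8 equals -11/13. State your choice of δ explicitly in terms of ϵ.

δ = min(13/2, (169/30)ϵ)

Let ϵ > 0 be given. We want δ > 0 with 0 < |s − 8| < δ ⇒ |(-2s + 5)/(s + 5) + 11/13| < ϵ.
Combining over a common denominator, (-2s + 5)/(s + 5) + 11/13 = [(-2s + 5)·13 − (-11)·(s + 5)] / [13·(s + 5)] = -15(s − 8) / (13(s + 5)).
So |(-2s + 5)/(s + 5) + 11/13| = 15|s − 8| / (13·|s + 5|).
Require δ ≤ 13/2, so |s + 5| ≥ |13| − |s − 8| > 13 − 13/2 = 13/2.
Hence |(-2s + 5)/(s + 5) + 11/13| < 15|s − 8|/(13·(13/2)) = (30/169)|s − 8|, which is < ϵ once |s − 8| < (169/30)ϵ.
Take δ = min(13/2, (169/30)ϵ). Then 0 < |s − 8| < δ forces both bounds, so |(-2s + 5)/(s + 5) + 11/13| < ϵ.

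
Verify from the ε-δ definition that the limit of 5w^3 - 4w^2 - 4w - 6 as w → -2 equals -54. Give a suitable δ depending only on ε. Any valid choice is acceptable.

Let ε > 0 be given. We want δ > 0 such that 0 < |w + 2| < δ implies |(5w^3 - 4w^2 - 4w - 6) + 54| < ε.
(5w^3 - 4w^2 - 4w - 6) + 54 = 5w^3 - 4w^2 - 4w + 48 = (w + 2)(5w^2 - 14w + 24).
So |(5w^3 - 4w^2 - 4w - 6) + 54| = |w + 2|·|5w^2 - 14w + 24|.
Assume first that |w + 2| < 2, so |w| < 4. Then |5w^2 - 14w + 24| ≤ 5·4^2 + 14·4 + 24 = 160.
Hence |(5w^3 - 4w^2 - 4w - 6) + 54| ≤ 160|w + 2| < ε provided |w + 2| < ε/160.
Take δ = min(2, ε/160). Then 0 < |w + 2| < δ gives both |w + 2| < 2 and |w + 2| < ε/160, so |(5w^3 - 4w^2 - 4w - 6) + 54| < ε.

δ = min(2, ε/160)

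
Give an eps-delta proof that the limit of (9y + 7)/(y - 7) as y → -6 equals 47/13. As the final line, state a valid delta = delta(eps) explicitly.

Let eps > 0 be given. We want delta > 0 with 0 < |y + 6| < delta ⇒ |(9y + 7)/(y - 7) − (47/13)| < eps.
Combining over a common denominator, (9y + 7)/(y - 7) − (47/13) = [(9y + 7)·(-13) − (-47)·(y - 7)] / [(-13)·(y - 7)] = -70(y + 6) / ((-13)(y - 7)).
So |(9y + 7)/(y - 7) − (47/13)| = 70|y + 6| / (13·|y − 7|).
Require delta ≤ 13/2, so |y − 7| ≥ |-13| − |y + 6| > 13 − 13/2 = 13/2.
Hence |(9y + 7)/(y - 7) − (47/13)| < 70|y + 6|/(13·(13/2)) = (140/169)|y + 6|, which is < eps once |y + 6| < (169/140)eps.
Take delta = min(13/2, (169/140)eps). Then 0 < |y + 6| < delta forces both bounds, so |(9y + 7)/(y - 7) − (47/13)| < eps.

delta = min(13/2, (169/140)eps)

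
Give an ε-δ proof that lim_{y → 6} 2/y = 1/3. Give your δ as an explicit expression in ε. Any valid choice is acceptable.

Let ε > 0 be given. We seek δ > 0 such that 0 < |y − 6| < δ implies |2/y − (1/3)| < ε.
|2/y − (1/3)| = 2·|6 − y|/(6·|y|) = 2|y − 6|/(6|y|).
Restrict δ ≤ 3. Then |y − 6| < 3 gives |y| > 3, so 6|y| > 18.
Then |2/y − (1/3)| < 2|y − 6|/18, which is < ε when |y − 6| < 9ε.
Take δ = min(3, 9ε). Then 0 < |y − 6| < δ gives both |y − 6| < 3 and |y − 6| < 9ε, so |2/y − (1/3)| < ε.

δ = min(3, 9ε)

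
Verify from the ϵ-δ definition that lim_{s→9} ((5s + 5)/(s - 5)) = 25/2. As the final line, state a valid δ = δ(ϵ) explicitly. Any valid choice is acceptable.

δ = min(2, (4/15)ϵ)

Suppose ϵ > 0. We want δ > 0 with 0 < |s − 9| < δ ⇒ |(5s + 5)/(s - 5) − (25/2)| < ϵ.
Combining over a common denominator, (5s + 5)/(s - 5) − (25/2) = [(5s + 5)·4 − 50·(s - 5)] / [4·(s - 5)] = -30(s − 9) / (4(s - 5)).
So |(5s + 5)/(s - 5) − (25/2)| = 30|s − 9| / (4·|s − 5|).
Require δ ≤ 2, so |s − 5| ≥ |4| − |s − 9| > 4 − 2 = 2.
Hence |(5s + 5)/(s - 5) − (25/2)| < 30|s − 9|/(4·2) = (15/4)|s − 9|, which is < ϵ once |s − 9| < (4/15)ϵ.
Take δ = min(2, (4/15)ϵ). Then 0 < |s − 9| < δ forces both bounds, so |(5s + 5)/(s - 5) − (25/2)| < ϵ.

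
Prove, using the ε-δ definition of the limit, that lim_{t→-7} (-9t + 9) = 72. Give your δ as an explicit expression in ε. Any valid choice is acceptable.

Let ε > 0 be given. We need δ > 0 so that 0 < |t + 7| < δ implies |(-9t + 9) − 72| < ε.
Since (-9t + 9) − 72 = -9(t + 7), we have |(-9t + 9) − 72| = 9|t + 7|.
Thus it suffices that |t + 7| < ε/9.
Take δ = ε/9. If 0 < |t + 7| < δ then |(-9t + 9) − 72| = 9|t + 7| < 9·(ε/9) = ε.

δ = ε/9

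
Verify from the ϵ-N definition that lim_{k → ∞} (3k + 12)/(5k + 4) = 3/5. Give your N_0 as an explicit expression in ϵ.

N_0 = (48/25)/ϵ

Let ϵ > 0 be given. For k ≥ 1, |(3k + 12)/(5k + 4) − (3/5)| = |48|/(5(5k + 4)) = 48/(5(5k + 4)).
Since 5k + 4 ≥ 5k for k ≥ 1, this is ≤ 48/(5·5k) = (48/25)/k.
So |(3k + 12)/(5k + 4) − (3/5)| < ϵ whenever k > (48/25)/ϵ.
Take N_0 = (48/25)/ϵ. If k > N_0 then |(3k + 12)/(5k + 4) − (3/5)| ≤ (48/25)/k < ϵ.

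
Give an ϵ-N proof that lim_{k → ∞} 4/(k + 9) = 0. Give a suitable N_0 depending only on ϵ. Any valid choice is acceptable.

N_0 = 4/ϵ

Let ϵ > 0 be given. For k ≥ 1, |4/(k + 9) − 0| = 4/(k + 9) ≤ 4/k.
We need 4/k < ϵ, i.e. k > 4/ϵ.
Take N_0 = 4/ϵ. If k > N_0 then |4/(k + 9)| ≤ 4/k < ϵ.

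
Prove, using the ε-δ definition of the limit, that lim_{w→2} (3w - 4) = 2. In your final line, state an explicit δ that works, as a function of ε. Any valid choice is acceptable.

Let ε > 0. We need δ > 0 so that 0 < |w − 2| < δ implies |(3w - 4) − 2| < ε.
Since (3w - 4) − 2 = 3(w − 2), we have |(3w - 4) − 2| = 3|w − 2|.
Thus it suffices that |w − 2| < ε/3.
Choosing δ = ε/3 gives |(3w - 4) − 2| = 3|w − 2| < ε whenever |w − 2| < δ.

δ = ε/3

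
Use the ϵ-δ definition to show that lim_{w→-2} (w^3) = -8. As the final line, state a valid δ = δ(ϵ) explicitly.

Let ϵ > 0 be given. We seek δ > 0 with 0 < |w + 2| < δ ⇒ |w^3 + 8| < ϵ.
Factor: w^3 + 8 = (w + 2)(w^2 - 2w + 4), so |w^3 + 8| = |w + 2|·|w^2 - 2w + 4|.
Impose δ ≤ 1 so that |w| < 3; then |w^2 - 2w + 4| ≤ 19.
Hence |w^3 + 8| ≤ 19|w + 2|, which is < ϵ once |w + 2| < ϵ/19.
Take δ = min(1, ϵ/19). If 0 < |w + 2| < δ then both bounds hold and |w^3 + 8| ≤ 19|w + 2| < 19·(ϵ/19) = ϵ.

δ = min(1, ϵ/19)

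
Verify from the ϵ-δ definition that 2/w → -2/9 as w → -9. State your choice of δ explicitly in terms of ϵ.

Let ϵ > 0 be given. We seek δ > 0 such that 0 < |w + 9| < δ implies |2/w + 2/9| < ϵ.
|2/w + 2/9| = 2·|-9 − w|/(9·|w|) = 2|w + 9|/(9|w|).
Require δ ≤ 9/2 so that |w| > 9 − 9/2 = 9/2, hence 9|w| > 81/2.
Then |2/w + 2/9| < 2|w + 9|/(81/2), which is < ϵ when |w + 9| < (81/4)ϵ.
Take δ = min(9/2, (81/4)ϵ). Then 0 < |w + 9| < δ gives both |w + 9| < 9/2 and |w + 9| < (81/4)ϵ, so |2/w + 2/9| < ϵ.

δ = min(9/2, (81/4)ϵ)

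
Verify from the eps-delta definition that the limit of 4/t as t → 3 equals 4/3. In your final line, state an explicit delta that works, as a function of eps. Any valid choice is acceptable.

delta = min(3/2, (9/8)eps)

Fix eps > 0. We seek delta > 0 such that 0 < |t − 3| < delta implies |4/t − (4/3)| < eps.
|4/t − (4/3)| = 4·|3 − t|/(3·|t|) = 4|t − 3|/(3|t|).
Restrict delta ≤ 3/2. Then |t − 3| < 3/2 gives |t| > 3/2, so 3|t| > 9/2.
Then |4/t − (4/3)| < 4|t − 3|/(9/2), which is < eps when |t − 3| < (9/8)eps.
Take delta = min(3/2, (9/8)eps). Then 0 < |t − 3| < delta gives both |t − 3| < 3/2 and |t − 3| < (9/8)eps, so |4/t − (4/3)| < eps.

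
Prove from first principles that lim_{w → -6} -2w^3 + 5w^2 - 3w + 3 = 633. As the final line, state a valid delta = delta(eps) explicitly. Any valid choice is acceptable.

Let eps > 0 be given. We want delta > 0 such that 0 < |w + 6| < delta implies |(-2w^3 + 5w^2 - 3w + 3) − 633| < eps.
(-2w^3 + 5w^2 - 3w + 3) − 633 = -2w^3 + 5w^2 - 3w - 630 = (w + 6)(-2w^2 + 17w - 105).
So |(-2w^3 + 5w^2 - 3w + 3) − 633| = |w + 6|·|-2w^2 + 17w - 105|.
Assume first that |w + 6| < 1, so |w| < 7. Then |-2w^2 + 17w - 105| ≤ 2·7^2 + 17·7 + 105 = 322.
Hence |(-2w^3 + 5w^2 - 3w + 3) − 633| ≤ 322|w + 6| < eps provided |w + 6| < eps/322.
Choosing delta = min(1, eps/322) ensures both conditions, hence |(-2w^3 + 5w^2 - 3w + 3) − 633| < eps.

delta = min(1, eps/322)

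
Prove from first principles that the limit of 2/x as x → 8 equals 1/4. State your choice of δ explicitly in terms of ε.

Suppose ε > 0. We seek δ > 0 such that 0 < |x − 8| < δ implies |2/x − (1/4)| < ε.
|2/x − (1/4)| = 2·|8 − x|/(8·|x|) = 2|x − 8|/(8|x|).
Restrict δ ≤ 4. Then |x − 8| < 4 gives |x| > 4, so 8|x| > 32.
Then |2/x − (1/4)| < 2|x − 8|/32, which is < ε when |x − 8| < 16ε.
Take δ = min(4, 16ε). Then 0 < |x − 8| < δ gives both |x − 8| < 4 and |x − 8| < 16ε, so |2/x − (1/4)| < ε.

δ = min(4, 16ε)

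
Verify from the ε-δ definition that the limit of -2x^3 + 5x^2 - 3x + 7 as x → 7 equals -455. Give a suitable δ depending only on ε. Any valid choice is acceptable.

Let ε > 0 be given. We want δ > 0 such that 0 < |x − 7| < δ implies |(-2x^3 + 5x^2 - 3x + 7) + 455| < ε.
(-2x^3 + 5x^2 - 3x + 7) + 455 = -2x^3 + 5x^2 - 3x + 462 = (x − 7)(-2x^2 - 9x - 66).
So |(-2x^3 + 5x^2 - 3x + 7) + 455| = |x − 7|·|-2x^2 - 9x - 66|.
Assume first that |x − 7| < 2, so |x| < 9. Then |-2x^2 - 9x - 66| ≤ 2·9^2 + 9·9 + 66 = 309.
Hence |(-2x^3 + 5x^2 - 3x + 7) + 455| ≤ 309|x − 7| < ε provided |x − 7| < ε/309.
Choosing δ = min(2, ε/309) ensures both conditions, hence |(-2x^3 + 5x^2 - 3x + 7) + 455| < ε.

δ = min(2, ε/309)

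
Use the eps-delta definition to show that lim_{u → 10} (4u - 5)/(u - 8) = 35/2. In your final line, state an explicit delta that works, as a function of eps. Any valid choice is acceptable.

delta = min(1, (2/27)eps)

Fix eps > 0. We want delta > 0 with 0 < |u − 10| < delta ⇒ |(4u - 5)/(u - 8) − (35/2)| < eps.
Combining over a common denominator, (4u - 5)/(u - 8) − (35/2) = [(4u - 5)·2 − 35·(u - 8)] / [2·(u - 8)] = -27(u − 10) / (2(u - 8)).
So |(4u - 5)/(u - 8) − (35/2)| = 27|u − 10| / (2·|u − 8|).
Restrict delta ≤ 1. Then |u − 10| < 1 gives |u − 8| = |(u − 10) + 2| ≥ 2 − 1 = 1.
Hence |(4u - 5)/(u - 8) − (35/2)| < 27|u − 10|/(2·1) = (27/2)|u − 10|, which is < eps once |u − 10| < (2/27)eps.
Take delta = min(1, (2/27)eps). Then 0 < |u − 10| < delta forces both bounds, so |(4u - 5)/(u - 8) − (35/2)| < eps.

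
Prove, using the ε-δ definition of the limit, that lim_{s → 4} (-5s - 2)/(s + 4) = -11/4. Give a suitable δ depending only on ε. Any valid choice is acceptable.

Suppose ε > 0. We want δ > 0 with 0 < |s − 4| < δ ⇒ |(-5s - 2)/(s + 4) + 11/4| < ε.
Combining over a common denominator, (-5s - 2)/(s + 4) + 11/4 = [(-5s - 2)·8 − (-22)·(s + 4)] / [8·(s + 4)] = -18(s − 4) / (8(s + 4)).
So |(-5s - 2)/(s + 4) + 11/4| = 18|s − 4| / (8·|s + 4|).
Require δ ≤ 4, so |s + 4| ≥ |8| − |s − 4| > 8 − 4 = 4.
Hence |(-5s - 2)/(s + 4) + 11/4| < 18|s − 4|/(8·4) = (9/16)|s − 4|, which is < ε once |s − 4| < (16/9)ε.
Take δ = min(4, (16/9)ε). Then 0 < |s − 4| < δ forces both bounds, so |(-5s - 2)/(s + 4) + 11/4| < ε.

δ = min(4, (16/9)ε)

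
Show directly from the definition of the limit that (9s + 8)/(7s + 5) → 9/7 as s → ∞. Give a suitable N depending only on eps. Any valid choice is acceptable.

N = (11/49)/eps

Let eps > 0. We seek N > 0 such that s > N implies |(9s + 8)/(7s + 5) − (9/7)| < eps.
(9s + 8)/(7s + 5) − (9/7) = (7(9s + 8) − 9(7s + 5)) / (7(7s + 5)) = 11/(7(7s + 5)).
For s > 0 we have 7s + 5 > 7s, so |(9s + 8)/(7s + 5) − (9/7)| = 11/(7(7s + 5)) < 11/(7·7s) = (11/49)/s.
Thus |(9s + 8)/(7s + 5) − (9/7)| < eps whenever s > (11/49)/eps.
Take N = (11/49)/eps. If s > N then |(9s + 8)/(7s + 5) − (9/7)| < (11/49)/s < eps.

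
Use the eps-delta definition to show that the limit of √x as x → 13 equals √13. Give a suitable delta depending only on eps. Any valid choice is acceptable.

Let eps > 0. We want delta > 0 such that 0 < |x − 13| < delta implies |√x − √13| < eps.
Rationalise: √x − √13 = (x − 13)/(√x + √13), so |√x − √13| = |x − 13|/(√x + √13).
Restrict delta ≤ 13 so that |x − 13| < 13 forces x > 0, and then √x + √13 > √13.
Hence |√x − √13| < |x − 13|/√13, which is < eps once |x − 13| < √13·eps.
Take delta = min(13, √13·eps). If 0 < |x − 13| < delta then x > 0 and |√x − √13| < |x − 13|/√13 < eps.

delta = min(13, √13·eps)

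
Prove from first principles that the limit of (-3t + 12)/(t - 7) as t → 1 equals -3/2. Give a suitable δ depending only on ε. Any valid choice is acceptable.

δ = min(3, 2ε)

Let ε > 0 be given. We want δ > 0 with 0 < |t − 1| < δ ⇒ |(-3t + 12)/(t - 7) + 3/2| < ε.
Combining over a common denominator, (-3t + 12)/(t - 7) + 3/2 = [(-3t + 12)·(-6) − 9·(t - 7)] / [(-6)·(t - 7)] = 9(t − 1) / ((-6)(t - 7)).
So |(-3t + 12)/(t - 7) + 3/2| = 9|t − 1| / (6·|t − 7|).
Restrict δ ≤ 3. Then |t − 1| < 3 gives |t − 7| = |(t − 1) + (-6)| ≥ 6 − 3 = 3.
Hence |(-3t + 12)/(t - 7) + 3/2| < 9|t − 1|/(6·3) = (1/2)|t − 1|, which is < ε once |t − 1| < 2ε.
Take δ = min(3, 2ε). Then 0 < |t − 1| < δ forces both bounds, so |(-3t + 12)/(t - 7) + 3/2| < ε.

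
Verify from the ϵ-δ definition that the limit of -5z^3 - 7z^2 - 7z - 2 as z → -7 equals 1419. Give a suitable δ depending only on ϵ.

Let ϵ > 0 be given. We want δ > 0 such that 0 < |z + 7| < δ implies |(-5z^3 - 7z^2 - 7z - 2) − 1419| < ϵ.
(-5z^3 - 7z^2 - 7z - 2) − 1419 = -5z^3 - 7z^2 - 7z - 1421 = (z + 7)(-5z^2 + 28z - 203).
So |(-5z^3 - 7z^2 - 7z - 2) − 1419| = |z + 7|·|-5z^2 + 28z - 203|.
Assume first that |z + 7| < 1, so |z| < 8. Then |-5z^2 + 28z - 203| ≤ 5·8^2 + 28·8 + 203 = 747.
Hence |(-5z^3 - 7z^2 - 7z - 2) − 1419| ≤ 747|z + 7| < ϵ provided |z + 7| < ϵ/747.
Choosing δ = min(1, ϵ/747) ensures both conditions, hence |(-5z^3 - 7z^2 - 7z - 2) − 1419| < ϵ.

δ = min(1, ϵ/747)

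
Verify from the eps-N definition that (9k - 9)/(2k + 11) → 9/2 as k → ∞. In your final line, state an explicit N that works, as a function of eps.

N = (117/4)/eps

Fix eps > 0. For k ≥ 1, |(9k - 9)/(2k + 11) − (9/2)| = |-117|/(2(2k + 11)) = 117/(2(2k + 11)).
Since 2k + 11 ≥ 2k for k ≥ 1, this is ≤ 117/(2·2k) = (117/4)/k.
So |(9k - 9)/(2k + 11) − (9/2)| < eps whenever k > (117/4)/eps.
Take N = (117/4)/eps. If k > N then |(9k - 9)/(2k + 11) − (9/2)| ≤ (117/4)/k < eps.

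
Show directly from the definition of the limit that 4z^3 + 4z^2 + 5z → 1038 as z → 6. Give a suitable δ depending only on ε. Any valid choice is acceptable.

δ = min(1, ε/565)

Let ε > 0 be given. We want δ > 0 such that 0 < |z − 6| < δ implies |(4z^3 + 4z^2 + 5z) − 1038| < ε.
(4z^3 + 4z^2 + 5z) − 1038 = 4z^3 + 4z^2 + 5z - 1038 = (z − 6)(4z^2 + 28z + 173).
So |(4z^3 + 4z^2 + 5z) − 1038| = |z − 6|·|4z^2 + 28z + 173|.
Require δ ≤ 1. Then |z − 6| < 1 gives |z| < 7, and by the triangle inequality |4z^2 + 28z + 173| ≤ 4·7^2 + 28·7 + 173 = 565.
Hence |(4z^3 + 4z^2 + 5z) − 1038| ≤ 565|z − 6| < ε provided |z − 6| < ε/565.
Choosing δ = min(1, ε/565) ensures both conditions, hence |(4z^3 + 4z^2 + 5z) − 1038| < ε.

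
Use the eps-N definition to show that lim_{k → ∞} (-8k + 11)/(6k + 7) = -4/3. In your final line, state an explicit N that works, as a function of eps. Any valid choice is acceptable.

N = (61/18)/eps

Suppose eps > 0. For k ≥ 1, |(-8k + 11)/(6k + 7) + 4/3| = |122|/(6(6k + 7)) = 122/(6(6k + 7)).
Since 6k + 7 ≥ 6k for k ≥ 1, this is ≤ 122/(6·6k) = (61/18)/k.
So |(-8k + 11)/(6k + 7) + 4/3| < eps whenever k > (61/18)/eps.
Take N = (61/18)/eps. If k > N then |(-8k + 11)/(6k + 7) + 4/3| ≤ (61/18)/k < eps.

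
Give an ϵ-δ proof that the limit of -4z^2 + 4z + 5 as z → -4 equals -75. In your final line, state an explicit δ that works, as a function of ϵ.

δ = min(1, ϵ/40)

Fix ϵ > 0. We want δ > 0 such that 0 < |z + 4| < δ implies |(-4z^2 + 4z + 5) + 75| < ϵ.
(-4z^2 + 4z + 5) + 75 = -4z^2 + 4z + 80 = (z + 4)(-4z + 20).
So |(-4z^2 + 4z + 5) + 75| = |z + 4|·|-4z + 20|.
Assume first that |z + 4| < 1, so |z| < 5. Then |-4z + 20| ≤ 4·5 + 20 = 40.
Hence |(-4z^2 + 4z + 5) + 75| ≤ 40|z + 4| < ϵ provided |z + 4| < ϵ/40.
Choosing δ = min(1, ϵ/40) ensures both conditions, hence |(-4z^2 + 4z + 5) + 75| < ϵ.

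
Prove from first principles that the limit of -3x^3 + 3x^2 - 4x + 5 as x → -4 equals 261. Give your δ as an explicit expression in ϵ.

δ = min(1, ϵ/214)

Let ϵ > 0 be given. We want δ > 0 such that 0 < |x + 4| < δ implies |(-3x^3 + 3x^2 - 4x + 5) − 261| < ϵ.
(-3x^3 + 3x^2 - 4x + 5) − 261 = -3x^3 + 3x^2 - 4x - 256 = (x + 4)(-3x^2 + 15x - 64).
So |(-3x^3 + 3x^2 - 4x + 5) − 261| = |x + 4|·|-3x^2 + 15x - 64|.
Require δ ≤ 1. Then |x + 4| < 1 gives |x| < 5, and by the triangle inequality |-3x^2 + 15x - 64| ≤ 3·5^2 + 15·5 + 64 = 214.
Hence |(-3x^3 + 3x^2 - 4x + 5) − 261| ≤ 214|x + 4| < ϵ provided |x + 4| < ϵ/214.
Take δ = min(1, ϵ/214). Then 0 < |x + 4| < δ gives both |x + 4| < 1 and |x + 4| < ϵ/214, so |(-3x^3 + 3x^2 - 4x + 5) − 261| < ϵ.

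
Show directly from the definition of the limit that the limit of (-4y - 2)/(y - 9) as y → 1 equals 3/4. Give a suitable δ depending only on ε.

Suppose ε > 0. We want δ > 0 with 0 < |y − 1| < δ ⇒ |(-4y - 2)/(y - 9) − (3/4)| < ε.
Combining over a common denominator, (-4y - 2)/(y - 9) − (3/4) = [(-4y - 2)·(-8) − (-6)·(y - 9)] / [(-8)·(y - 9)] = 38(y − 1) / ((-8)(y - 9)).
So |(-4y - 2)/(y - 9) − (3/4)| = 38|y − 1| / (8·|y − 9|).
Require δ ≤ 4, so |y − 9| ≥ |-8| − |y − 1| > 8 − 4 = 4.
Hence |(-4y - 2)/(y - 9) − (3/4)| < 38|y − 1|/(8·4) = (19/16)|y − 1|, which is < ε once |y − 1| < (16/19)ε.
Take δ = min(4, (16/19)ε). Then 0 < |y − 1| < δ forces both bounds, so |(-4y - 2)/(y - 9) − (3/4)| < ε.

δ = min(4, (16/19)ε)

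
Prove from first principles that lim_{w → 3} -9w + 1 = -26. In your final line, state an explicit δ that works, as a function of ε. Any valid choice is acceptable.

Suppose ε > 0. We need δ > 0 so that 0 < |w − 3| < δ implies |(-9w + 1) + 26| < ε.
|(-9w + 1) + 26| = |-9w + 27| = 9|w − 3|.
So 9|w − 3| < ε exactly when |w − 3| < ε/9.
Choosing δ = ε/9 gives |(-9w + 1) + 26| = 9|w − 3| < ε whenever |w − 3| < δ.

δ = ε/9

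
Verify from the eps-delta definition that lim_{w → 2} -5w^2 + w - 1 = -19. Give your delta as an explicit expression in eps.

Let eps > 0. We want delta > 0 such that 0 < |w − 2| < delta implies |(-5w^2 + w - 1) + 19| < eps.
(-5w^2 + w - 1) + 19 = -5w^2 + w + 18 = (w − 2)(-5w - 9).
So |(-5w^2 + w - 1) + 19| = |w − 2|·|-5w - 9|.
Assume first that |w − 2| < 1, so |w| < 3. Then |-5w - 9| ≤ 5·3 + 9 = 24.
Hence |(-5w^2 + w - 1) + 19| ≤ 24|w − 2| < eps provided |w − 2| < eps/24.
Choosing delta = min(1, eps/24) ensures both conditions, hence |(-5w^2 + w - 1) + 19| < eps.

delta = min(1, eps/24)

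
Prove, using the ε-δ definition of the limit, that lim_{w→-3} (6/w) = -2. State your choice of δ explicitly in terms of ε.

δ = min(3/2, (3/4)ε)

Fix ε > 0. We seek δ > 0 such that 0 < |w + 3| < δ implies |6/w + 2| < ε.
|6/w + 2| = 6·|-3 − w|/(3·|w|) = 6|w + 3|/(3|w|).
Require δ ≤ 3/2 so that |w| > 3 − 3/2 = 3/2, hence 3|w| > 9/2.
Then |6/w + 2| < 6|w + 3|/(9/2), which is < ε when |w + 3| < (3/4)ε.
Take δ = min(3/2, (3/4)ε). Then 0 < |w + 3| < δ gives both |w + 3| < 3/2 and |w + 3| < (3/4)ε, so |6/w + 2| < ε.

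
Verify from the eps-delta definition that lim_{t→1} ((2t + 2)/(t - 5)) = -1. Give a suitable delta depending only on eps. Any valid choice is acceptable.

delta = min(2, (2/3)eps)

Suppose eps > 0. We want delta > 0 with 0 < |t − 1| < delta ⇒ |(2t + 2)/(t - 5) + 1| < eps.
Combining over a common denominator, (2t + 2)/(t - 5) + 1 = [(2t + 2)·(-4) − 4·(t - 5)] / [(-4)·(t - 5)] = -12(t − 1) / ((-4)(t - 5)).
So |(2t + 2)/(t - 5) + 1| = 12|t − 1| / (4·|t − 5|).
Require delta ≤ 2, so |t − 5| ≥ |-4| − |t − 1| > 4 − 2 = 2.
Hence |(2t + 2)/(t - 5) + 1| < 12|t − 1|/(4·2) = (3/2)|t − 1|, which is < eps once |t − 1| < (2/3)eps.
Take delta = min(2, (2/3)eps). Then 0 < |t − 1| < delta forces both bounds, so |(2t + 2)/(t - 5) + 1| < eps.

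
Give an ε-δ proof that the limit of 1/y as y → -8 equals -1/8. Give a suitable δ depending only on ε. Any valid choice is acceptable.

δ = min(4, 32ε)

Suppose ε > 0. We seek δ > 0 such that 0 < |y + 8| < δ implies |1/y + 1/8| < ε.
|1/y + 1/8| = |-8 − y|/(8·|y|) = |y + 8|/(8|y|).
Require δ ≤ 4 so that |y| > 8 − 4 = 4, hence 8|y| > 32.
Then |1/y + 1/8| < |y + 8|/32, which is < ε when |y + 8| < 32ε.
Take δ = min(4, 32ε). Then 0 < |y + 8| < δ gives both |y + 8| < 4 and |y + 8| < 32ε, so |1/y + 1/8| < ε.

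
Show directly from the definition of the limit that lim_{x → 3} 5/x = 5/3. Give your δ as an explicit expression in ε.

Let ε > 0 be given. We seek δ > 0 such that 0 < |x − 3| < δ implies |5/x − (5/3)| < ε.
|5/x − (5/3)| = 5·|3 − x|/(3·|x|) = 5|x − 3|/(3|x|).
Restrict δ ≤ 3/2. Then |x − 3| < 3/2 gives |x| > 3/2, so 3|x| > 9/2.
Then |5/x − (5/3)| < 5|x − 3|/(9/2), which is < ε when |x − 3| < (9/10)ε.
Take δ = min(3/2, (9/10)ε). Then 0 < |x − 3| < δ gives both |x − 3| < 3/2 and |x − 3| < (9/10)ε, so |5/x − (5/3)| < ε.

δ = min(3/2, (9/10)ε)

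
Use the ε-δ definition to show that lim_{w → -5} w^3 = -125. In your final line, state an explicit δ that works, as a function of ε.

Fix ε > 0. We seek δ > 0 with 0 < |w + 5| < δ ⇒ |w^3 + 125| < ε.
Factor: w^3 + 125 = (w + 5)(w^2 - 5w + 25), so |w^3 + 125| = |w + 5|·|w^2 - 5w + 25|.
Impose δ ≤ 1 so that |w| < 6; then |w^2 - 5w + 25| ≤ 91.
Hence |w^3 + 125| ≤ 91|w + 5|, which is < ε once |w + 5| < ε/91.
Take δ = min(1, ε/91). If 0 < |w + 5| < δ then both bounds hold and |w^3 + 125| ≤ 91|w + 5| < 91·(ε/91) = ε.

δ = min(1, ε/91)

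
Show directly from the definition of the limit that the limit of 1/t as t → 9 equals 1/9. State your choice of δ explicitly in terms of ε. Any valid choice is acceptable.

Let ε > 0 be given. We seek δ > 0 such that 0 < |t − 9| < δ implies |1/t − (1/9)| < ε.
|1/t − (1/9)| = |9 − t|/(9·|t|) = |t − 9|/(9|t|).
Require δ ≤ 9/2 so that |t| > 9 − 9/2 = 9/2, hence 9|t| > 81/2.
Then |1/t − (1/9)| < |t − 9|/(81/2), which is < ε when |t − 9| < (81/2)ε.
Take δ = min(9/2, (81/2)ε). Then 0 < |t − 9| < δ gives both |t − 9| < 9/2 and |t − 9| < (81/2)ε, so |1/t − (1/9)| < ε.

δ = min(9/2, (81/2)ε)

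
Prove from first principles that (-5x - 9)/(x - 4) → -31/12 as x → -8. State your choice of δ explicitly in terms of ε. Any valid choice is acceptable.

δ = min(6, (72/29)ε)

Fix ε > 0. We want δ > 0 with 0 < |x + 8| < δ ⇒ |(-5x - 9)/(x - 4) + 31/12| < ε.
Combining over a common denominator, (-5x - 9)/(x - 4) + 31/12 = [(-5x - 9)·(-12) − 31·(x - 4)] / [(-12)·(x - 4)] = 29(x + 8) / ((-12)(x - 4)).
So |(-5x - 9)/(x - 4) + 31/12| = 29|x + 8| / (12·|x − 4|).
Require δ ≤ 6, so |x − 4| ≥ |-12| − |x + 8| > 12 − 6 = 6.
Hence |(-5x - 9)/(x - 4) + 31/12| < 29|x + 8|/(12·6) = (29/72)|x + 8|, which is < ε once |x + 8| < (72/29)ε.
Take δ = min(6, (72/29)ε). Then 0 < |x + 8| < δ forces both bounds, so |(-5x - 9)/(x - 4) + 31/12| < ε.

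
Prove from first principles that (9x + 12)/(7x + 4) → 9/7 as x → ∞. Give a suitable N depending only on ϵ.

N = (48/49)/ϵ

Fix ϵ > 0. We seek N > 0 such that x > N implies |(9x + 12)/(7x + 4) − (9/7)| < ϵ.
(9x + 12)/(7x + 4) − (9/7) = (7(9x + 12) − 9(7x + 4)) / (7(7x + 4)) = 48/(7(7x + 4)).
For x > 0 we have 7x + 4 > 7x, so |(9x + 12)/(7x + 4) − (9/7)| = 48/(7(7x + 4)) < 48/(7·7x) = (48/49)/x.
Thus |(9x + 12)/(7x + 4) − (9/7)| < ϵ whenever x > (48/49)/ϵ.
Take N = (48/49)/ϵ. If x > N then |(9x + 12)/(7x + 4) − (9/7)| < (48/49)/x < ϵ.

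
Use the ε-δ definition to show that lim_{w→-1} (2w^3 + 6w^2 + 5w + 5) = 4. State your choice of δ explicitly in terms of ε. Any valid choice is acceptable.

δ = min(1, ε/17)

Fix ε > 0. We want δ > 0 such that 0 < |w + 1| < δ implies |(2w^3 + 6w^2 + 5w + 5) − 4| < ε.
(2w^3 + 6w^2 + 5w + 5) − 4 = 2w^3 + 6w^2 + 5w + 1 = (w + 1)(2w^2 + 4w + 1).
So |(2w^3 + 6w^2 + 5w + 5) − 4| = |w + 1|·|2w^2 + 4w + 1|.
Require δ ≤ 1. Then |w + 1| < 1 gives |w| < 2, and by the triangle inequality |2w^2 + 4w + 1| ≤ 2·2^2 + 4·2 + 1 = 17.
Hence |(2w^3 + 6w^2 + 5w + 5) − 4| ≤ 17|w + 1| < ε provided |w + 1| < ε/17.
Choosing δ = min(1, ε/17) ensures both conditions, hence |(2w^3 + 6w^2 + 5w + 5) − 4| < ε.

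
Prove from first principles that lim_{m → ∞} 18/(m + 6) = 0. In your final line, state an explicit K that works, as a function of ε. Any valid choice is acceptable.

K = 18/ε

Let ε > 0. For m ≥ 1, |18/(m + 6) − 0| = 18/(m + 6) ≤ 18/m.
We need 18/m < ε, i.e. m > 18/ε.
Take K = 18/ε. If m > K then |18/(m + 6)| ≤ 18/m < ε.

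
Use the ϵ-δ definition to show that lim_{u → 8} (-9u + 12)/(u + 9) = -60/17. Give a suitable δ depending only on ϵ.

δ = min(17/2, (289/186)ϵ)

Let ϵ > 0. We want δ > 0 with 0 < |u − 8| < δ ⇒ |(-9u + 12)/(u + 9) + 60/17| < ϵ.
Combining over a common denominator, (-9u + 12)/(u + 9) + 60/17 = [(-9u + 12)·17 − (-60)·(u + 9)] / [17·(u + 9)] = -93(u − 8) / (17(u + 9)).
So |(-9u + 12)/(u + 9) + 60/17| = 93|u − 8| / (17·|u + 9|).
Restrict δ ≤ 17/2. Then |u − 8| < 17/2 gives |u + 9| = |(u − 8) + 17| ≥ 17 − 17/2 = 17/2.
Hence |(-9u + 12)/(u + 9) + 60/17| < 93|u − 8|/(17·(17/2)) = (186/289)|u − 8|, which is < ϵ once |u − 8| < (289/186)ϵ.
Take δ = min(17/2, (289/186)ϵ). Then 0 < |u − 8| < δ forces both bounds, so |(-9u + 12)/(u + 9) + 60/17| < ϵ.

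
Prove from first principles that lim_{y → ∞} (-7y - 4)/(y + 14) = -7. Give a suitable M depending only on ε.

M = 94/ε

Let ε > 0. We seek M > 0 such that y > M implies |(-7y - 4)/(y + 14) + 7| < ε.
(-7y - 4)/(y + 14) + 7 = ((-7y - 4) − (-7)(y + 14)) / ((y + 14)) = 94/((y + 14)).
For y > 0 we have y + 14 > y, so |(-7y - 4)/(y + 14) + 7| = 94/((y + 14)) < 94/(y) = 94/y.
Thus |(-7y - 4)/(y + 14) + 7| < ε whenever y > 94/ε.
Take M = 94/ε. If y > M then |(-7y - 4)/(y + 14) + 7| < 94/y < ε.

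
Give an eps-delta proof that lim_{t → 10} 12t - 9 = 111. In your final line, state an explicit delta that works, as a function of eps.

Let eps > 0 be given. We need delta > 0 so that 0 < |t − 10| < delta implies |(12t - 9) − 111| < eps.
Since (12t - 9) − 111 = 12(t − 10), we have |(12t - 9) − 111| = 12|t − 10|.
So 12|t − 10| < eps exactly when |t − 10| < eps/12.
Take delta = eps/12. If 0 < |t − 10| < delta then |(12t - 9) − 111| = 12|t − 10| < 12·(eps/12) = eps.

delta = eps/12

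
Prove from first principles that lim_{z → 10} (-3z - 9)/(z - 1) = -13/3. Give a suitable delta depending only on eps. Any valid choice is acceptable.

delta = min(9/2, (27/8)eps)

Let eps > 0. We want delta > 0 with 0 < |z − 10| < delta ⇒ |(-3z - 9)/(z - 1) + 13/3| < eps.
Combining over a common denominator, (-3z - 9)/(z - 1) + 13/3 = [(-3z - 9)·9 − (-39)·(z - 1)] / [9·(z - 1)] = 12(z − 10) / (9(z - 1)).
So |(-3z - 9)/(z - 1) + 13/3| = 12|z − 10| / (9·|z − 1|).
Restrict delta ≤ 9/2. Then |z − 10| < 9/2 gives |z − 1| = |(z − 10) + 9| ≥ 9 − 9/2 = 9/2.
Hence |(-3z - 9)/(z - 1) + 13/3| < 12|z − 10|/(9·(9/2)) = (8/27)|z − 10|, which is < eps once |z − 10| < (27/8)eps.
Take delta = min(9/2, (27/8)eps). Then 0 < |z − 10| < delta forces both bounds, so |(-3z - 9)/(z - 1) + 13/3| < eps.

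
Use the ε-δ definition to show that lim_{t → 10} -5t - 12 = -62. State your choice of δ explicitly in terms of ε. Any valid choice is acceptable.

Let ε > 0. We need δ > 0 so that 0 < |t − 10| < δ implies |(-5t - 12) + 62| < ε.
Since (-5t - 12) + 62 = -5(t − 10), we have |(-5t - 12) + 62| = 5|t − 10|.
Thus it suffices that |t − 10| < ε/5.
Choosing δ = ε/5 gives |(-5t - 12) + 62| = 5|t − 10| < ε whenever |t − 10| < δ.

δ = ε/5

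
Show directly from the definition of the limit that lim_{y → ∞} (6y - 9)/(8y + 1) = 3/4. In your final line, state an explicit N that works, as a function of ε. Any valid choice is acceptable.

N = (39/32)/ε

Fix ε > 0. We seek N > 0 such that y > N implies |(6y - 9)/(8y + 1) − (3/4)| < ε.
(6y - 9)/(8y + 1) − (3/4) = (8(6y - 9) − 6(8y + 1)) / (8(8y + 1)) = -78/(8(8y + 1)).
For y > 0 we have 8y + 1 > 8y, so |(6y - 9)/(8y + 1) − (3/4)| = 78/(8(8y + 1)) < 78/(8·8y) = (39/32)/y.
Thus |(6y - 9)/(8y + 1) − (3/4)| < ε whenever y > (39/32)/ε.
Take N = (39/32)/ε. If y > N then |(6y - 9)/(8y + 1) − (3/4)| < (39/32)/y < ε.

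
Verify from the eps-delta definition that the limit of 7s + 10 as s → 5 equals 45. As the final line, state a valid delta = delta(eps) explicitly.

Let eps > 0. We need delta > 0 so that 0 < |s − 5| < delta implies |(7s + 10) − 45| < eps.
Since (7s + 10) − 45 = 7(s − 5), we have |(7s + 10) − 45| = 7|s − 5|.
Thus it suffices that |s − 5| < eps/7.
Choosing delta = eps/7 gives |(7s + 10) − 45| = 7|s − 5| < eps whenever |s − 5| < delta.

delta = eps/7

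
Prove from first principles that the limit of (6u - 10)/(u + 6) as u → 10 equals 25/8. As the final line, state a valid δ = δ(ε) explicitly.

Fix ε > 0. We want δ > 0 with 0 < |u − 10| < δ ⇒ |(6u - 10)/(u + 6) − (25/8)| < ε.
Combining over a common denominator, (6u - 10)/(u + 6) − (25/8) = [(6u - 10)·16 − 50·(u + 6)] / [16·(u + 6)] = 46(u − 10) / (16(u + 6)).
So |(6u - 10)/(u + 6) − (25/8)| = 46|u − 10| / (16·|u + 6|).
Require δ ≤ 8, so |u + 6| ≥ |16| − |u − 10| > 16 − 8 = 8.
Hence |(6u - 10)/(u + 6) − (25/8)| < 46|u − 10|/(16·8) = (23/64)|u − 10|, which is < ε once |u − 10| < (64/23)ε.
Take δ = min(8, (64/23)ε). Then 0 < |u − 10| < δ forces both bounds, so |(6u - 10)/(u + 6) − (25/8)| < ε.

δ = min(8, (64/23)ε)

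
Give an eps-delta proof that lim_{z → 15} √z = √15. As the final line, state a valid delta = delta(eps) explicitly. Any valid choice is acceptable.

delta = min(15, √15·eps)

Suppose eps > 0. We want delta > 0 such that 0 < |z − 15| < delta implies |√z − √15| < eps.
Rationalise: √z − √15 = (z − 15)/(√z + √15), so |√z − √15| = |z − 15|/(√z + √15).
Restrict delta ≤ 15 so that |z − 15| < 15 forces z > 0, and then √z + √15 > √15.
Hence |√z − √15| < |z − 15|/√15, which is < eps once |z − 15| < √15·eps.
Take delta = min(15, √15·eps). If 0 < |z − 15| < delta then z > 0 and |√z − √15| < |z − 15|/√15 < eps.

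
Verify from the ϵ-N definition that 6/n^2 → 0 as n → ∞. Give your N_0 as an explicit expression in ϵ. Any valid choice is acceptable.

N_0 = (6/ϵ)^{1/2}

Fix ϵ > 0. For n ≥ 1, |6/n^2 − 0| = 6/n^2.
6/n^2 < ϵ ⇔ n^2 > 6/ϵ ⇔ n > (6/ϵ)^{1/2}.
Take N_0 = (6/ϵ)^{1/2}. Then n > N_0 implies 6/n^2 < ϵ.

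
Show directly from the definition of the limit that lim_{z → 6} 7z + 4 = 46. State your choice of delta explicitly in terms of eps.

delta = eps/7

Let eps > 0. We need delta > 0 so that 0 < |z − 6| < delta implies |(7z + 4) − 46| < eps.
Since (7z + 4) − 46 = 7(z − 6), we have |(7z + 4) − 46| = 7|z − 6|.
Thus it suffices that |z − 6| < eps/7.
Choosing delta = eps/7 gives |(7z + 4) − 46| = 7|z − 6| < eps whenever |z − 6| < delta.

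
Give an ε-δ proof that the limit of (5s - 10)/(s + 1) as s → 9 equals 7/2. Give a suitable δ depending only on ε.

Fix ε > 0. We want δ > 0 with 0 < |s − 9| < δ ⇒ |(5s - 10)/(s + 1) − (7/2)| < ε.
Combining over a common denominator, (5s - 10)/(s + 1) − (7/2) = [(5s - 10)·10 − 35·(s + 1)] / [10·(s + 1)] = 15(s − 9) / (10(s + 1)).
So |(5s - 10)/(s + 1) − (7/2)| = 15|s − 9| / (10·|s + 1|).
Require δ ≤ 5, so |s + 1| ≥ |10| − |s − 9| > 10 − 5 = 5.
Hence |(5s - 10)/(s + 1) − (7/2)| < 15|s − 9|/(10·5) = (3/10)|s − 9|, which is < ε once |s − 9| < (10/3)ε.
Take δ = min(5, (10/3)ε). Then 0 < |s − 9| < δ forces both bounds, so |(5s - 10)/(s + 1) − (7/2)| < ε.

δ = min(5, (10/3)ε)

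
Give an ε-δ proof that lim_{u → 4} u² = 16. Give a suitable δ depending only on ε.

δ = min(1, ε/9)

Suppose ε > 0. We seek δ > 0 with 0 < |u − 4| < δ ⇒ |u² − 16| < ε.
Factor: u² − 16 = (u − 4)(u + 4), so |u² − 16| = |u − 4|·|u + 4|.
Impose δ ≤ 1 so that |u| < 5; then |u + 4| ≤ 9.
Hence |u² − 16| ≤ 9|u − 4|, which is < ε once |u − 4| < ε/9.
Take δ = min(1, ε/9). If 0 < |u − 4| < δ then both bounds hold and |u² − 16| ≤ 9|u − 4| < 9·(ε/9) = ε.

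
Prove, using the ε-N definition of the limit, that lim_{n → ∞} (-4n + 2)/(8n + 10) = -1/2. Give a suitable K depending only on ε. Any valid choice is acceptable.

K = (7/8)/ε

Let ε > 0 be given. For n ≥ 1, |(-4n + 2)/(8n + 10) + 1/2| = |56|/(8(8n + 10)) = 56/(8(8n + 10)).
Since 8n + 10 ≥ 8n for n ≥ 1, this is ≤ 56/(8·8n) = (7/8)/n.
So |(-4n + 2)/(8n + 10) + 1/2| < ε whenever n > (7/8)/ε.
Take K = (7/8)/ε. If n > K then |(-4n + 2)/(8n + 10) + 1/2| ≤ (7/8)/n < ε.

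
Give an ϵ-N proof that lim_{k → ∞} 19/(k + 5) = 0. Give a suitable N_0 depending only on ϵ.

Fix ϵ > 0. For k ≥ 1, |19/(k + 5) − 0| = 19/(k + 5) ≤ 19/k.
We need 19/k < ϵ, i.e. k > 19/ϵ.
Take N_0 = 19/ϵ. If k > N_0 then |19/(k + 5)| ≤ 19/k < ϵ.

N_0 = 19/ϵ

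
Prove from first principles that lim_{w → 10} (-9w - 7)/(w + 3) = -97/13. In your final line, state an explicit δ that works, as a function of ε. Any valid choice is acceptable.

Suppose ε > 0. We want δ > 0 with 0 < |w − 10| < δ ⇒ |(-9w - 7)/(w + 3) + 97/13| < ε.
Combining over a common denominator, (-9w - 7)/(w + 3) + 97/13 = [(-9w - 7)·13 − (-97)·(w + 3)] / [13·(w + 3)] = -20(w − 10) / (13(w + 3)).
So |(-9w - 7)/(w + 3) + 97/13| = 20|w − 10| / (13·|w + 3|).
Require δ ≤ 13/2, so |w + 3| ≥ |13| − |w − 10| > 13 − 13/2 = 13/2.
Hence |(-9w - 7)/(w + 3) + 97/13| < 20|w − 10|/(13·(13/2)) = (40/169)|w − 10|, which is < ε once |w − 10| < (169/40)ε.
Take δ = min(13/2, (169/40)ε). Then 0 < |w − 10| < δ forces both bounds, so |(-9w - 7)/(w + 3) + 97/13| < ε.

δ = min(13/2, (169/40)ε)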